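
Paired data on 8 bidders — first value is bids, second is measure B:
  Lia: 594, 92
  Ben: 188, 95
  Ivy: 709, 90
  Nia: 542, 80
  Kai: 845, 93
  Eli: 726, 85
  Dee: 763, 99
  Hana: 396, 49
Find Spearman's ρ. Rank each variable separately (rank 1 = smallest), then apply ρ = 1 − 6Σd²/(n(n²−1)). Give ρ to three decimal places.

0.357

Ranks of variable 1: 4, 1, 5, 3, 8, 6, 7, 2
Ranks of variable 2: 5, 7, 4, 2, 6, 3, 8, 1
d = r₁ − r₂: -1, -6, 1, 1, 2, 3, -1, 1
d²: 1, 36, 1, 1, 4, 9, 1, 1; Σd² = 54
ρ = 1 − 6·54/(8·63) = 1 − 324/504 = 0.357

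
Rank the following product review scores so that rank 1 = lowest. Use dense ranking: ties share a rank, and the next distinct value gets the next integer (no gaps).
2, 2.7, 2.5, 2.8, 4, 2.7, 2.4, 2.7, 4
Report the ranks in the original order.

Sorted (ascending): 2, 2.4, 2.5, 2.7, 2.7, 2.7, 2.8, 4, 4
The 3 values of 2.7 share dense rank 4.
The 2 values of 4 share dense rank 6.
Remaining distinct values take the next consecutive integers.

1, 4, 3, 5, 6, 4, 2, 4, 6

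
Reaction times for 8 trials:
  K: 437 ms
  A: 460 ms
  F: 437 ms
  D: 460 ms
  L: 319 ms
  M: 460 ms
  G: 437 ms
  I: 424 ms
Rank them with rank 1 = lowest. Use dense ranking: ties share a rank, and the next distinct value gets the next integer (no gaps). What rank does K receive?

Sorted (ascending): 319, 424, 437, 437, 437, 460, 460, 460
The 3 values of 437 share dense rank 3.
The 3 values of 460 share dense rank 4.
Remaining distinct values take the next consecutive integers.
K has value 437 ms → rank 3.

3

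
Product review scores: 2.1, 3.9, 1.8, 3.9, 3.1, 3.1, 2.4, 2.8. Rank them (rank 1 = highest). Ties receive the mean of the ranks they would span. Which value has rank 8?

Sorted (descending): 3.9, 3.9, 3.1, 3.1, 2.8, 2.4, 2.1, 1.8
The 2 values of 3.9 occupy positions 1–2 → average rank (1+2)/2 = 1.5.
The 2 values of 3.1 occupy positions 3–4 → average rank (3+4)/2 = 3.5.
Rank 8 → value 1.8.

1.8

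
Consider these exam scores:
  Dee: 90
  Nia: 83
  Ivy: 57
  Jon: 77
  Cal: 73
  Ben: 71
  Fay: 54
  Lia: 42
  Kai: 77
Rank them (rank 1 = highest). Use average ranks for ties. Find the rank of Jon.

Sorted (descending): 90, 83, 77, 77, 73, 71, 57, 54, 42
The 2 values of 77 occupy positions 3–4 → average rank (3+4)/2 = 3.5.
Jon has value 77 → rank 3.5.

3.5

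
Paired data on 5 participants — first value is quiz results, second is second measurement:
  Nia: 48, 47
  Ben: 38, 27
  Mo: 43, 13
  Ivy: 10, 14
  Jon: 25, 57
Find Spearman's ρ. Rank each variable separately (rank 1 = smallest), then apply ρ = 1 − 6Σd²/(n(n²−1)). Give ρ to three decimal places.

0.000

Ranks of variable 1: 5, 3, 4, 1, 2
Ranks of variable 2: 4, 3, 1, 2, 5
d = r₁ − r₂: 1, 0, 3, -1, -3
d²: 1, 0, 9, 1, 9; Σd² = 20
ρ = 1 − 6·20/(5·24) = 1 − 120/120 = 0.000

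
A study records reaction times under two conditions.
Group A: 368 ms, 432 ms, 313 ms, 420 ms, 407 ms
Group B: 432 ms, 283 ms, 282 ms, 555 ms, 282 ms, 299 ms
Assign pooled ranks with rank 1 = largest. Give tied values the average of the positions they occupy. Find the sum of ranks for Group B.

Sorted (descending): 555, 432, 432, 420, 407, 368, 313, 299, 283, 282, 282
The 2 values of 432 occupy positions 2–3 → average rank (2+3)/2 = 2.5.
The 2 values of 282 occupy positions 10–11 → average rank (10+11)/2 = 10.5.
Group B values → pooled ranks: 432→2.5, 283→9, 282→10.5, 555→1, 282→10.5, 299→8
Rank sum = 2.5 + 9 + 10.5 + 1 + 10.5 + 8 = 41.5

41.5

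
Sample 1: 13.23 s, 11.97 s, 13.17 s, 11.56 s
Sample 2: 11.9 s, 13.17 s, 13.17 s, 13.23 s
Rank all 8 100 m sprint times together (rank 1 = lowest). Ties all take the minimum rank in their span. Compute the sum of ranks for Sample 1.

Sorted (ascending): 11.56, 11.9, 11.97, 13.17, 13.17, 13.17, 13.23, 13.23
The 3 values of 13.17 occupy positions 4–6 → each gets rank 4.
The 2 values of 13.23 occupy positions 7–8 → each gets rank 7.
Sample 1 values → pooled ranks: 13.23→7, 11.97→3, 13.17→4, 11.56→1
Rank sum = 7 + 3 + 4 + 1 = 15

15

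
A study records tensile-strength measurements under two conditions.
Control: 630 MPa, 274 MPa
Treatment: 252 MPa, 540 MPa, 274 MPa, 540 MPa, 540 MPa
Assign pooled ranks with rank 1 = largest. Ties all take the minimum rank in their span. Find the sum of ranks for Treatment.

18

Sorted (descending): 630, 540, 540, 540, 274, 274, 252
The 3 values of 540 occupy positions 2–4 → each gets rank 2.
The 2 values of 274 occupy positions 5–6 → each gets rank 5.
Treatment values → pooled ranks: 252→7, 540→2, 274→5, 540→2, 540→2
Rank sum = 7 + 2 + 5 + 2 + 2 = 18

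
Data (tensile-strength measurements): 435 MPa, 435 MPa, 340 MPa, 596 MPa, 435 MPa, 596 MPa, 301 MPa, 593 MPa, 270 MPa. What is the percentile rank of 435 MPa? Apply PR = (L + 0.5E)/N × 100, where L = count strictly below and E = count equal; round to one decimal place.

N = 9.
Strictly below 435: 3. Equal to 435: 3.
PR = (3 + 0.5·3)/9 × 100 = 50.0

50.0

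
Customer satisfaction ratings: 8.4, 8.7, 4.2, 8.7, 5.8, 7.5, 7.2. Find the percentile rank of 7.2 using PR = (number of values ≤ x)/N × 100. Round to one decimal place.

42.9

N = 7.
Strictly below 7.2: 2. Equal to 7.2: 1.
PR = 3/7 × 100 = 42.9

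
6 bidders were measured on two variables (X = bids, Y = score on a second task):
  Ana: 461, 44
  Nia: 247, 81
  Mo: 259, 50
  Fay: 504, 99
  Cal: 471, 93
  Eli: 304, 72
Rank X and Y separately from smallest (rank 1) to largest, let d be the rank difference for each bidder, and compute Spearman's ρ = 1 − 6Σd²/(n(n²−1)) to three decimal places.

Ranks of variable 1: 4, 1, 2, 6, 5, 3
Ranks of variable 2: 1, 4, 2, 6, 5, 3
d = r₁ − r₂: 3, -3, 0, 0, 0, 0
d²: 9, 9, 0, 0, 0, 0; Σd² = 18
ρ = 1 − 6·18/(6·35) = 1 − 108/210 = 0.486

0.486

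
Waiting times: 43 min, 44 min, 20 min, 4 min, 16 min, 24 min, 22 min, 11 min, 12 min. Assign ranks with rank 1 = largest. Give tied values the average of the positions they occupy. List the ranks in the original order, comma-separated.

2, 1, 5, 9, 6, 3, 4, 8, 7

Sorted (descending): 44, 43, 24, 22, 20, 16, 12, 11, 4
No ties — each value takes its position as its rank.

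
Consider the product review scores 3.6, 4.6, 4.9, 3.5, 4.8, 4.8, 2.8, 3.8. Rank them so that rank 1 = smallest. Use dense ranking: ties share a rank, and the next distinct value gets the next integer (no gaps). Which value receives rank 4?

Sorted (ascending): 2.8, 3.5, 3.6, 3.8, 4.6, 4.8, 4.8, 4.9
The 2 values of 4.8 share dense rank 6.
Remaining distinct values take the next consecutive integers.
Rank 4 → value 3.8.

3.8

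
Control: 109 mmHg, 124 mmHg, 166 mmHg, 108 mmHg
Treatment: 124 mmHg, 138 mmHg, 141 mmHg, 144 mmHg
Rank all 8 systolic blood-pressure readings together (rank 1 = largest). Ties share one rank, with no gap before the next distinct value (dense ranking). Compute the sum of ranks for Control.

19

Sorted (descending): 166, 144, 141, 138, 124, 124, 109, 108
The 2 values of 124 share dense rank 5.
Remaining distinct values take the next consecutive integers.
Control values → pooled ranks: 109→6, 124→5, 166→1, 108→7
Rank sum = 6 + 5 + 1 + 7 = 19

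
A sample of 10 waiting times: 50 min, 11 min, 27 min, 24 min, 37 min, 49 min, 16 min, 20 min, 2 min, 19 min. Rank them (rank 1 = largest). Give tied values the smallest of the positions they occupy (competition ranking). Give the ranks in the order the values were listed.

Sorted (descending): 50, 49, 37, 27, 24, 20, 19, 16, 11, 2
No ties — each value takes its position as its rank.

1, 9, 4, 5, 3, 2, 8, 6, 10, 7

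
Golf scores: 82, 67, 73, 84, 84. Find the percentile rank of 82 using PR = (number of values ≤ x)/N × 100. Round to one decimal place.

60.0

N = 5.
Strictly below 82: 2. Equal to 82: 1.
PR = 3/5 × 100 = 60.0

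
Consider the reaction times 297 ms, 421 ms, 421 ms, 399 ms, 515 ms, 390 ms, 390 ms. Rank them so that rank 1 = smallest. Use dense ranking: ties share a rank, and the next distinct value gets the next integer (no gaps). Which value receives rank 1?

297

Sorted (ascending): 297, 390, 390, 399, 421, 421, 515
The 2 values of 390 share dense rank 2.
The 2 values of 421 share dense rank 4.
Remaining distinct values take the next consecutive integers.
Rank 1 → value 297.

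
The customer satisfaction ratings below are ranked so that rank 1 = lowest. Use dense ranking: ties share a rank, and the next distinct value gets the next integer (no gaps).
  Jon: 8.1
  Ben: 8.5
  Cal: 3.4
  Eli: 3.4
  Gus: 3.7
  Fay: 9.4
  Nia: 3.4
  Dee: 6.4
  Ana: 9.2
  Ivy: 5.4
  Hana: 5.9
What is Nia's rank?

1

Sorted (ascending): 3.4, 3.4, 3.4, 3.7, 5.4, 5.9, 6.4, 8.1, 8.5, 9.2, 9.4
The 3 values of 3.4 share dense rank 1.
Remaining distinct values take the next consecutive integers.
Nia has value 3.4 → rank 1.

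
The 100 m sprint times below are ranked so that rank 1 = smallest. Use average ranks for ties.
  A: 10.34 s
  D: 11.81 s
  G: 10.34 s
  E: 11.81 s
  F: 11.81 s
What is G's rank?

Sorted (ascending): 10.34, 10.34, 11.81, 11.81, 11.81
The 2 values of 10.34 occupy positions 1–2 → average rank (1+2)/2 = 1.5.
The 3 values of 11.81 occupy positions 3–5 → average rank 4.
G has value 10.34 s → rank 1.5.

1.5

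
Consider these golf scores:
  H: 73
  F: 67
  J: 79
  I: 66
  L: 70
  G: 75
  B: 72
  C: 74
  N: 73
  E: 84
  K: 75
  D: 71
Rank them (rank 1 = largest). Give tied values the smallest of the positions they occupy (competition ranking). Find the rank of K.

Sorted (descending): 84, 79, 75, 75, 74, 73, 73, 72, 71, 70, 67, 66
The 2 values of 75 occupy positions 3–4 → each gets rank 3.
The 2 values of 73 occupy positions 6–7 → each gets rank 6.
K has value 75 → rank 3.

3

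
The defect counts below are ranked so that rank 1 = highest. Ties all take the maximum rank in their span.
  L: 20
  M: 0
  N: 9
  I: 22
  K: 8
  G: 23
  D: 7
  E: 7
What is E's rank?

Sorted (descending): 23, 22, 20, 9, 8, 7, 7, 0
The 2 values of 7 occupy positions 6–7 → each gets rank 7.
E has value 7 → rank 7.

7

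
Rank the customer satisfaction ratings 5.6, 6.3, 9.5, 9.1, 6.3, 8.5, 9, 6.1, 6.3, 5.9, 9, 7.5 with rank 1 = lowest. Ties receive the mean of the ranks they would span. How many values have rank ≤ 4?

3

Sorted (ascending): 5.6, 5.9, 6.1, 6.3, 6.3, 6.3, 7.5, 8.5, 9, 9, 9.1, 9.5
The 3 values of 6.3 occupy positions 4–6 → average rank 5.
The 2 values of 9 occupy positions 9–10 → average rank (9+10)/2 = 9.5.
Ranks ≤ 4: {1, 2, 3} → 3 values.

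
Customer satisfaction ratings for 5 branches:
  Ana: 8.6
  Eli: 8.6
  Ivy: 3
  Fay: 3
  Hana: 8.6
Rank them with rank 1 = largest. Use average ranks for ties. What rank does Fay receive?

4.5

Sorted (descending): 8.6, 8.6, 8.6, 3, 3
The 3 values of 8.6 occupy positions 1–3 → average rank 2.
The 2 values of 3 occupy positions 4–5 → average rank (4+5)/2 = 4.5.
Fay has value 3 → rank 4.5.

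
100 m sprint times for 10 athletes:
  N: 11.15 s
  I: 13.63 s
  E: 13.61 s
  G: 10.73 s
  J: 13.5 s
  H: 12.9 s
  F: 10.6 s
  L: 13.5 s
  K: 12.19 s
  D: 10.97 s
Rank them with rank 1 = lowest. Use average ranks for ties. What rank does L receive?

7.5

Sorted (ascending): 10.6, 10.73, 10.97, 11.15, 12.19, 12.9, 13.5, 13.5, 13.61, 13.63
The 2 values of 13.5 occupy positions 7–8 → average rank (7+8)/2 = 7.5.
L has value 13.5 s → rank 7.5.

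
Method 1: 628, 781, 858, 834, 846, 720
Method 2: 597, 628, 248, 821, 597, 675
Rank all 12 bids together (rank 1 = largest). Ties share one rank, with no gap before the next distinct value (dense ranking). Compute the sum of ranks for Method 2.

47

Sorted (descending): 858, 846, 834, 821, 781, 720, 675, 628, 628, 597, 597, 248
The 2 values of 628 share dense rank 8.
The 2 values of 597 share dense rank 9.
Remaining distinct values take the next consecutive integers.
Method 2 values → pooled ranks: 597→9, 628→8, 248→10, 821→4, 597→9, 675→7
Rank sum = 9 + 8 + 10 + 4 + 9 + 7 = 47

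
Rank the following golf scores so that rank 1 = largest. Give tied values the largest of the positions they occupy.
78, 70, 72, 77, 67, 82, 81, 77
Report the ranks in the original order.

Sorted (descending): 82, 81, 78, 77, 77, 72, 70, 67
The 2 values of 77 occupy positions 4–5 → each gets rank 5.

3, 7, 6, 5, 8, 1, 2, 5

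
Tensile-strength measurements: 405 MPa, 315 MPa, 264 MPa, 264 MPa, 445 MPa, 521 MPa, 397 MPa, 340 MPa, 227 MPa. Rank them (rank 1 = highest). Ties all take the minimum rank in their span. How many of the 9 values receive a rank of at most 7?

Sorted (descending): 521, 445, 405, 397, 340, 315, 264, 264, 227
The 2 values of 264 occupy positions 7–8 → each gets rank 7.
Ranks ≤ 7: {1, 2, 3, 4, 5, 6, 7, 7} → 8 values.

8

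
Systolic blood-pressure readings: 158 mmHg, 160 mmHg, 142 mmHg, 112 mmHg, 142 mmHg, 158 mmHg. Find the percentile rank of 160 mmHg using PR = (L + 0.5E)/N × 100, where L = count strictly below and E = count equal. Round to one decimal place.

N = 6.
Strictly below 160: 5. Equal to 160: 1.
PR = (5 + 0.5·1)/6 × 100 = 91.7

91.7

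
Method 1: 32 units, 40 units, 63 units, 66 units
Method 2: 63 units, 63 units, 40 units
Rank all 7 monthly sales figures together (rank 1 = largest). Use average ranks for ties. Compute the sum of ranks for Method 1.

16.5

Sorted (descending): 66, 63, 63, 63, 40, 40, 32
The 3 values of 63 occupy positions 2–4 → average rank 3.
The 2 values of 40 occupy positions 5–6 → average rank (5+6)/2 = 5.5.
Method 1 values → pooled ranks: 32→7, 40→5.5, 63→3, 66→1
Rank sum = 7 + 5.5 + 3 + 1 = 16.5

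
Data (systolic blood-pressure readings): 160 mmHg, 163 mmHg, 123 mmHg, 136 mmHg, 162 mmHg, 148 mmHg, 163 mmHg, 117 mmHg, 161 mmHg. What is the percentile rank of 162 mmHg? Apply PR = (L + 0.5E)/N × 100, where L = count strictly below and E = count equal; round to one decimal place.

72.2

N = 9.
Strictly below 162: 6. Equal to 162: 1.
PR = (6 + 0.5·1)/9 × 100 = 72.2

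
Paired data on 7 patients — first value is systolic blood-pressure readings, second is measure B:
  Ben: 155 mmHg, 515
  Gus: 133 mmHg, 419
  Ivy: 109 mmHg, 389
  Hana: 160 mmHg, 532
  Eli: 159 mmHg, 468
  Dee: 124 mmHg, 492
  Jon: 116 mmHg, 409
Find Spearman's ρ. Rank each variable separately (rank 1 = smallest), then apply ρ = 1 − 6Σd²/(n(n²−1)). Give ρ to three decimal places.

0.821

Ranks of variable 1: 5, 4, 1, 7, 6, 3, 2
Ranks of variable 2: 6, 3, 1, 7, 4, 5, 2
d = r₁ − r₂: -1, 1, 0, 0, 2, -2, 0
d²: 1, 1, 0, 0, 4, 4, 0; Σd² = 10
ρ = 1 − 6·10/(7·48) = 1 − 60/336 = 0.821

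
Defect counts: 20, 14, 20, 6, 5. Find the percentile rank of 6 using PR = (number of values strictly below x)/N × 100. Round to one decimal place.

N = 5.
Strictly below 6: 1. Equal to 6: 1.
PR = 1/5 × 100 = 20.0

20.0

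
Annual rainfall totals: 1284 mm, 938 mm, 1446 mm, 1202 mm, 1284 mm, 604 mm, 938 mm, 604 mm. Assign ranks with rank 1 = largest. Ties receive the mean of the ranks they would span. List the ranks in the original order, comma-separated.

Sorted (descending): 1446, 1284, 1284, 1202, 938, 938, 604, 604
The 2 values of 1284 occupy positions 2–3 → average rank (2+3)/2 = 2.5.
The 2 values of 938 occupy positions 5–6 → average rank (5+6)/2 = 5.5.
The 2 values of 604 occupy positions 7–8 → average rank (7+8)/2 = 7.5.

2.5, 5.5, 1, 4, 2.5, 7.5, 5.5, 7.5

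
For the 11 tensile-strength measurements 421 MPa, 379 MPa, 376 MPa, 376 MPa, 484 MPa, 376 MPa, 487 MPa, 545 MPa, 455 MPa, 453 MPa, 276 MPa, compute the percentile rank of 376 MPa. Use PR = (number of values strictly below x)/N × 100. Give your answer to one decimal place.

9.1

N = 11.
Strictly below 376: 1. Equal to 376: 3.
PR = 1/11 × 100 = 9.1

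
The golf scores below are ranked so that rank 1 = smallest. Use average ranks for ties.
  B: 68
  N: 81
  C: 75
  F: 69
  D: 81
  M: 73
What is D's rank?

Sorted (ascending): 68, 69, 73, 75, 81, 81
The 2 values of 81 occupy positions 5–6 → average rank (5+6)/2 = 5.5.
D has value 81 → rank 5.5.

5.5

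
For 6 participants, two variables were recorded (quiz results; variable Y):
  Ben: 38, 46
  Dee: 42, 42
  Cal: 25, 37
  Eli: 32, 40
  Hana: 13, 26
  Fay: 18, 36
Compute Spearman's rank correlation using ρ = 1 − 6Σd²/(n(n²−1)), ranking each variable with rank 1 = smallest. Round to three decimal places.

0.943

Ranks of variable 1: 5, 6, 3, 4, 1, 2
Ranks of variable 2: 6, 5, 3, 4, 1, 2
d = r₁ − r₂: -1, 1, 0, 0, 0, 0
d²: 1, 1, 0, 0, 0, 0; Σd² = 2
ρ = 1 − 6·2/(6·35) = 1 − 12/210 = 0.943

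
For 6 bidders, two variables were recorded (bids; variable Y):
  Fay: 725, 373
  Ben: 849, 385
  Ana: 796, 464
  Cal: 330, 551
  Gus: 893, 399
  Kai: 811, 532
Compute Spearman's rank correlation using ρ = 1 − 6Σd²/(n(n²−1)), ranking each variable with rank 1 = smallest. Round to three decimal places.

-0.314

Ranks of variable 1: 2, 5, 3, 1, 6, 4
Ranks of variable 2: 1, 2, 4, 6, 3, 5
d = r₁ − r₂: 1, 3, -1, -5, 3, -1
d²: 1, 9, 1, 25, 9, 1; Σd² = 46
ρ = 1 − 6·46/(6·35) = 1 − 276/210 = -0.314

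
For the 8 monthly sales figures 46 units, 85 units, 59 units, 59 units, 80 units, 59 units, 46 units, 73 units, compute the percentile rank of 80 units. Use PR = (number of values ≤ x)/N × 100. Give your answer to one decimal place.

N = 8.
Strictly below 80: 6. Equal to 80: 1.
PR = 7/8 × 100 = 87.5

87.5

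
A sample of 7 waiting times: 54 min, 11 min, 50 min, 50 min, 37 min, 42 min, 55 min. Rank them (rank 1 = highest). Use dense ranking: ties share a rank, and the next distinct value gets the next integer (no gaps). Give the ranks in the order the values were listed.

Sorted (descending): 55, 54, 50, 50, 42, 37, 11
The 2 values of 50 share dense rank 3.
Remaining distinct values take the next consecutive integers.

2, 6, 3, 3, 5, 4, 1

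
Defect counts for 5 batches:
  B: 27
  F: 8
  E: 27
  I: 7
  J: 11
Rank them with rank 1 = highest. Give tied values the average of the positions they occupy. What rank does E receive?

1.5

Sorted (descending): 27, 27, 11, 8, 7
The 2 values of 27 occupy positions 1–2 → average rank (1+2)/2 = 1.5.
E has value 27 → rank 1.5.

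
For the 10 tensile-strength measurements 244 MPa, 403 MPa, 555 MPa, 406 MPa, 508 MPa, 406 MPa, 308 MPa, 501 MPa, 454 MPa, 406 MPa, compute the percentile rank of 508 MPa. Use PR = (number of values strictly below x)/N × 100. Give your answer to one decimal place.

N = 10.
Strictly below 508: 8. Equal to 508: 1.
PR = 8/10 × 100 = 80.0

80.0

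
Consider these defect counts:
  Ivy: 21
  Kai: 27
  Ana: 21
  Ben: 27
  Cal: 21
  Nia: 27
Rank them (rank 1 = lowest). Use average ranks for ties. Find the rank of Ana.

Sorted (ascending): 21, 21, 21, 27, 27, 27
The 3 values of 21 occupy positions 1–3 → average rank 2.
The 3 values of 27 occupy positions 4–6 → average rank 5.
Ana has value 21 → rank 2.

2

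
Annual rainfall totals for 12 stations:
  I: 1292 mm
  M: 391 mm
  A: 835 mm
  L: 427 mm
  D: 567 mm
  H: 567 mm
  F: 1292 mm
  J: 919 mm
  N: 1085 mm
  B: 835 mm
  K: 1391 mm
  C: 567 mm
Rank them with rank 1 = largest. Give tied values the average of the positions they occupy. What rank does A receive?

6.5

Sorted (descending): 1391, 1292, 1292, 1085, 919, 835, 835, 567, 567, 567, 427, 391
The 2 values of 1292 occupy positions 2–3 → average rank (2+3)/2 = 2.5.
The 2 values of 835 occupy positions 6–7 → average rank (6+7)/2 = 6.5.
The 3 values of 567 occupy positions 8–10 → average rank 9.
A has value 835 mm → rank 6.5.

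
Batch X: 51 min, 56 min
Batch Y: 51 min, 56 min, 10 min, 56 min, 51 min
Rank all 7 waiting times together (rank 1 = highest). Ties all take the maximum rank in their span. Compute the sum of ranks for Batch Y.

25

Sorted (descending): 56, 56, 56, 51, 51, 51, 10
The 3 values of 56 occupy positions 1–3 → each gets rank 3.
The 3 values of 51 occupy positions 4–6 → each gets rank 6.
Batch Y values → pooled ranks: 51→6, 56→3, 10→7, 56→3, 51→6
Rank sum = 6 + 3 + 7 + 3 + 6 = 25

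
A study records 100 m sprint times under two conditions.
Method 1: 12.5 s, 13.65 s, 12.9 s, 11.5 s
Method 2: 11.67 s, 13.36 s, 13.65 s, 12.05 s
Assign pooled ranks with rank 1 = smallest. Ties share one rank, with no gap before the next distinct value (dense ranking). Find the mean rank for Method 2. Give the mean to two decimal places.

4.50

Sorted (ascending): 11.5, 11.67, 12.05, 12.5, 12.9, 13.36, 13.65, 13.65
The 2 values of 13.65 share dense rank 7.
Remaining distinct values take the next consecutive integers.
Method 2 values → pooled ranks: 11.67→2, 13.36→6, 13.65→7, 12.05→3
Mean rank = (2 + 6 + 7 + 3) / 4 = 4.50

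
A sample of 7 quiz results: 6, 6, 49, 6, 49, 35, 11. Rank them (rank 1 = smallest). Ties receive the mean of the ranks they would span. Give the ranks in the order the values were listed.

Sorted (ascending): 6, 6, 6, 11, 35, 49, 49
The 3 values of 6 occupy positions 1–3 → average rank 2.
The 2 values of 49 occupy positions 6–7 → average rank (6+7)/2 = 6.5.

2, 2, 6.5, 2, 6.5, 5, 4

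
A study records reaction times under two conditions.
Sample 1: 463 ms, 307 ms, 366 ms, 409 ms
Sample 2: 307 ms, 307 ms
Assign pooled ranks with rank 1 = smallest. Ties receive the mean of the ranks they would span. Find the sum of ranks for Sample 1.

17

Sorted (ascending): 307, 307, 307, 366, 409, 463
The 3 values of 307 occupy positions 1–3 → average rank 2.
Sample 1 values → pooled ranks: 463→6, 307→2, 366→4, 409→5
Rank sum = 6 + 2 + 4 + 5 = 17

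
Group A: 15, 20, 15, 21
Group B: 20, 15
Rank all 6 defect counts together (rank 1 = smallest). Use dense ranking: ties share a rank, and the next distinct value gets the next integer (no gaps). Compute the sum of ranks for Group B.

3

Sorted (ascending): 15, 15, 15, 20, 20, 21
The 3 values of 15 share dense rank 1.
The 2 values of 20 share dense rank 2.
Remaining distinct values take the next consecutive integers.
Group B values → pooled ranks: 20→2, 15→1
Rank sum = 2 + 1 = 3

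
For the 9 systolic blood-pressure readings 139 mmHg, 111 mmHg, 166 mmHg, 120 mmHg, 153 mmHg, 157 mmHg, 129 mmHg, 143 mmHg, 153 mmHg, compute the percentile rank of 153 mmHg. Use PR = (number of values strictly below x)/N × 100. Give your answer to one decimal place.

N = 9.
Strictly below 153: 5. Equal to 153: 2.
PR = 5/9 × 100 = 55.6

55.6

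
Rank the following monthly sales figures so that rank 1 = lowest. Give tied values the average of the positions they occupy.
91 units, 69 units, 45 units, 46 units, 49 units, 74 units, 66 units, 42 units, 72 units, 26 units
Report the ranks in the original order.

10, 7, 3, 4, 5, 9, 6, 2, 8, 1

Sorted (ascending): 26, 42, 45, 46, 49, 66, 69, 72, 74, 91
No ties — each value takes its position as its rank.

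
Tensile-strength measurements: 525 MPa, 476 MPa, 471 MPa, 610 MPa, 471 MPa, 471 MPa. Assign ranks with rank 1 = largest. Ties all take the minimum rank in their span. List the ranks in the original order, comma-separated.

2, 3, 4, 1, 4, 4

Sorted (descending): 610, 525, 476, 471, 471, 471
The 3 values of 471 occupy positions 4–6 → each gets rank 4.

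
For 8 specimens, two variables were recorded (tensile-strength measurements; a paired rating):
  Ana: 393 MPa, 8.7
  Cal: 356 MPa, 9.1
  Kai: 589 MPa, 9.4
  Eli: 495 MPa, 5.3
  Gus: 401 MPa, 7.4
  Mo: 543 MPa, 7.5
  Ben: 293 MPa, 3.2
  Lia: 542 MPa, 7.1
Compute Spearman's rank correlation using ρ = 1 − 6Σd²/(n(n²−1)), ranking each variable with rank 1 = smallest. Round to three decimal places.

0.333

Ranks of variable 1: 3, 2, 8, 5, 4, 7, 1, 6
Ranks of variable 2: 6, 7, 8, 2, 4, 5, 1, 3
d = r₁ − r₂: -3, -5, 0, 3, 0, 2, 0, 3
d²: 9, 25, 0, 9, 0, 4, 0, 9; Σd² = 56
ρ = 1 − 6·56/(8·63) = 1 − 336/504 = 0.333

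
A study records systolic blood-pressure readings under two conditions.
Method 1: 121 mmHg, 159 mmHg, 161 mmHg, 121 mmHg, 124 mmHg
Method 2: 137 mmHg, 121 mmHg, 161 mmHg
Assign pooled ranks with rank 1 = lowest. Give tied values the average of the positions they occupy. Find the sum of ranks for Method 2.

14.5

Sorted (ascending): 121, 121, 121, 124, 137, 159, 161, 161
The 3 values of 121 occupy positions 1–3 → average rank 2.
The 2 values of 161 occupy positions 7–8 → average rank (7+8)/2 = 7.5.
Method 2 values → pooled ranks: 137→5, 121→2, 161→7.5
Rank sum = 5 + 2 + 7.5 = 14.5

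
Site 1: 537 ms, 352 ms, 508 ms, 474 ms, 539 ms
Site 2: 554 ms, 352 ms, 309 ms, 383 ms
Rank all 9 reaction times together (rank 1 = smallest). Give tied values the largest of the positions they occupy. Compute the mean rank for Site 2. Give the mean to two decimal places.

Sorted (ascending): 309, 352, 352, 383, 474, 508, 537, 539, 554
The 2 values of 352 occupy positions 2–3 → each gets rank 3.
Site 2 values → pooled ranks: 554→9, 352→3, 309→1, 383→4
Mean rank = (9 + 3 + 1 + 4) / 4 = 4.25

4.25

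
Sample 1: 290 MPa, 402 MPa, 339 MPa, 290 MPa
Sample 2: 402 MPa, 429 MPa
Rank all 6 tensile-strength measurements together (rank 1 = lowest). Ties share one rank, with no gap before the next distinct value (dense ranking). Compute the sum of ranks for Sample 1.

Sorted (ascending): 290, 290, 339, 402, 402, 429
The 2 values of 290 share dense rank 1.
The 2 values of 402 share dense rank 3.
Remaining distinct values take the next consecutive integers.
Sample 1 values → pooled ranks: 290→1, 402→3, 339→2, 290→1
Rank sum = 1 + 3 + 2 + 1 = 7

7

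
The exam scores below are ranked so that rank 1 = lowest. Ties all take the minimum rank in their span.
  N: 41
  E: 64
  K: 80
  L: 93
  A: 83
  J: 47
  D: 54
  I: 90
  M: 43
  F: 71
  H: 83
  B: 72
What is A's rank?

Sorted (ascending): 41, 43, 47, 54, 64, 71, 72, 80, 83, 83, 90, 93
The 2 values of 83 occupy positions 9–10 → each gets rank 9.
A has value 83 → rank 9.

9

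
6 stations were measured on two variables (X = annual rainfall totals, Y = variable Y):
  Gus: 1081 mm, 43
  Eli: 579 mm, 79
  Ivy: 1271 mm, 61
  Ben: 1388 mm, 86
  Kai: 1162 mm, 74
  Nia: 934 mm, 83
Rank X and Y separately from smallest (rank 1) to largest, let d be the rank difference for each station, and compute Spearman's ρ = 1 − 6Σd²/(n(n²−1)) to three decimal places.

0.086

Ranks of variable 1: 3, 1, 5, 6, 4, 2
Ranks of variable 2: 1, 4, 2, 6, 3, 5
d = r₁ − r₂: 2, -3, 3, 0, 1, -3
d²: 4, 9, 9, 0, 1, 9; Σd² = 32
ρ = 1 − 6·32/(6·35) = 1 − 192/210 = 0.086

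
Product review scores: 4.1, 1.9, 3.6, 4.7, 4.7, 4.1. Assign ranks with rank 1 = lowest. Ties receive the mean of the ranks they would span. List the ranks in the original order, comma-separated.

Sorted (ascending): 1.9, 3.6, 4.1, 4.1, 4.7, 4.7
The 2 values of 4.1 occupy positions 3–4 → average rank (3+4)/2 = 3.5.
The 2 values of 4.7 occupy positions 5–6 → average rank (5+6)/2 = 5.5.

3.5, 1, 2, 5.5, 5.5, 3.5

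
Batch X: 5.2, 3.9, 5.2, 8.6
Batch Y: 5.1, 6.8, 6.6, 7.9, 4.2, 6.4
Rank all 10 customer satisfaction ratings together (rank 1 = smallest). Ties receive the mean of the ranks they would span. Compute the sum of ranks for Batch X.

20

Sorted (ascending): 3.9, 4.2, 5.1, 5.2, 5.2, 6.4, 6.6, 6.8, 7.9, 8.6
The 2 values of 5.2 occupy positions 4–5 → average rank (4+5)/2 = 4.5.
Batch X values → pooled ranks: 5.2→4.5, 3.9→1, 5.2→4.5, 8.6→10
Rank sum = 4.5 + 1 + 4.5 + 10 = 20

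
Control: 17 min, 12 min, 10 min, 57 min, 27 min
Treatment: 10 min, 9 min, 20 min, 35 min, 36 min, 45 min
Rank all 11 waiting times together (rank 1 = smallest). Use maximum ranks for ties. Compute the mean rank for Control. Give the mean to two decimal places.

6.00

Sorted (ascending): 9, 10, 10, 12, 17, 20, 27, 35, 36, 45, 57
The 2 values of 10 occupy positions 2–3 → each gets rank 3.
Control values → pooled ranks: 17→5, 12→4, 10→3, 57→11, 27→7
Mean rank = (5 + 4 + 3 + 11 + 7) / 5 = 6.00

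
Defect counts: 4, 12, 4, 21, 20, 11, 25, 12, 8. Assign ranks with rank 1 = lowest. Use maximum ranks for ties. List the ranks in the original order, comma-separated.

Sorted (ascending): 4, 4, 8, 11, 12, 12, 20, 21, 25
The 2 values of 4 occupy positions 1–2 → each gets rank 2.
The 2 values of 12 occupy positions 5–6 → each gets rank 6.

2, 6, 2, 8, 7, 4, 9, 6, 3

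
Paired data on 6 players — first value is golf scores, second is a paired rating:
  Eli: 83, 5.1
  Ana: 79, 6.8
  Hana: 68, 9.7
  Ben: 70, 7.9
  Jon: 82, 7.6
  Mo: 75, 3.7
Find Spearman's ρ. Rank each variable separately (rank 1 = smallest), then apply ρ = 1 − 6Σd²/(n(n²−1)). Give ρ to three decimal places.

Ranks of variable 1: 6, 4, 1, 2, 5, 3
Ranks of variable 2: 2, 3, 6, 5, 4, 1
d = r₁ − r₂: 4, 1, -5, -3, 1, 2
d²: 16, 1, 25, 9, 1, 4; Σd² = 56
ρ = 1 − 6·56/(6·35) = 1 − 336/210 = -0.600

-0.600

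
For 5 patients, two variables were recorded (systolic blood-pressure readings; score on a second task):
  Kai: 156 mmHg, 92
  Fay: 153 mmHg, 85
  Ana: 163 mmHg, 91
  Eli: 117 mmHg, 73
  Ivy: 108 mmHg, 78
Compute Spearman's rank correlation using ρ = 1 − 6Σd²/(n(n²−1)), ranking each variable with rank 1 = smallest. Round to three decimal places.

Ranks of variable 1: 4, 3, 5, 2, 1
Ranks of variable 2: 5, 3, 4, 1, 2
d = r₁ − r₂: -1, 0, 1, 1, -1
d²: 1, 0, 1, 1, 1; Σd² = 4
ρ = 1 − 6·4/(5·24) = 1 − 24/120 = 0.800

0.800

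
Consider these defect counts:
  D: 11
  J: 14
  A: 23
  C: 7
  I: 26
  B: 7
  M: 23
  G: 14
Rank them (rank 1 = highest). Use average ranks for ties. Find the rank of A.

Sorted (descending): 26, 23, 23, 14, 14, 11, 7, 7
The 2 values of 23 occupy positions 2–3 → average rank (2+3)/2 = 2.5.
The 2 values of 14 occupy positions 4–5 → average rank (4+5)/2 = 4.5.
The 2 values of 7 occupy positions 7–8 → average rank (7+8)/2 = 7.5.
A has value 23 → rank 2.5.

2.5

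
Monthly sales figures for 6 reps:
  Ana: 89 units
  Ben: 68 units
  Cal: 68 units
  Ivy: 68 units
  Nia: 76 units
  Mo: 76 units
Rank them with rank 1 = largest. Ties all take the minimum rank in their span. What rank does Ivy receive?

4

Sorted (descending): 89, 76, 76, 68, 68, 68
The 2 values of 76 occupy positions 2–3 → each gets rank 2.
The 3 values of 68 occupy positions 4–6 → each gets rank 4.
Ivy has value 68 units → rank 4.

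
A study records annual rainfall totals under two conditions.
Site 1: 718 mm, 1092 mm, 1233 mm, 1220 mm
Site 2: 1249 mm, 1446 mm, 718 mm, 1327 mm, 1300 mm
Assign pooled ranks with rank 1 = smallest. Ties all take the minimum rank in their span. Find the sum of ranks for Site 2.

31

Sorted (ascending): 718, 718, 1092, 1220, 1233, 1249, 1300, 1327, 1446
The 2 values of 718 occupy positions 1–2 → each gets rank 1.
Site 2 values → pooled ranks: 1249→6, 1446→9, 718→1, 1327→8, 1300→7
Rank sum = 6 + 9 + 1 + 8 + 7 = 31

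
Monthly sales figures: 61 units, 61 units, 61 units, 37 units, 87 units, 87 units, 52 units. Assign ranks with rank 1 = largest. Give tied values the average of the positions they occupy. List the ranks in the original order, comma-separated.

Sorted (descending): 87, 87, 61, 61, 61, 52, 37
The 2 values of 87 occupy positions 1–2 → average rank (1+2)/2 = 1.5.
The 3 values of 61 occupy positions 3–5 → average rank 4.

4, 4, 4, 7, 1.5, 1.5, 6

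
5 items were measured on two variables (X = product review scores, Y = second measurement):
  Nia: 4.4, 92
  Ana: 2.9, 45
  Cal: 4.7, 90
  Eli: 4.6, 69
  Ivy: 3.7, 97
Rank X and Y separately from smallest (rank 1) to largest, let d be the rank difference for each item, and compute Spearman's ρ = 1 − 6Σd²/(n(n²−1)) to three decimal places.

Ranks of variable 1: 3, 1, 5, 4, 2
Ranks of variable 2: 4, 1, 3, 2, 5
d = r₁ − r₂: -1, 0, 2, 2, -3
d²: 1, 0, 4, 4, 9; Σd² = 18
ρ = 1 − 6·18/(5·24) = 1 − 108/120 = 0.100

0.100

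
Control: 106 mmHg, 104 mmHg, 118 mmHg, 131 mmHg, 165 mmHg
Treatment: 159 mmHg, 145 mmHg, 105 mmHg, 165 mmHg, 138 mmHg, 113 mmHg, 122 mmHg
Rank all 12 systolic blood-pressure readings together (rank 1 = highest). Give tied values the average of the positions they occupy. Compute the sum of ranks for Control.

37.5

Sorted (descending): 165, 165, 159, 145, 138, 131, 122, 118, 113, 106, 105, 104
The 2 values of 165 occupy positions 1–2 → average rank (1+2)/2 = 1.5.
Control values → pooled ranks: 106→10, 104→12, 118→8, 131→6, 165→1.5
Rank sum = 10 + 12 + 8 + 6 + 1.5 = 37.5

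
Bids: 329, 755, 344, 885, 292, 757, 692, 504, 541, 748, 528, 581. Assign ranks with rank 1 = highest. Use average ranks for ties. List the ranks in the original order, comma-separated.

Sorted (descending): 885, 757, 755, 748, 692, 581, 541, 528, 504, 344, 329, 292
No ties — each value takes its position as its rank.

11, 3, 10, 1, 12, 2, 5, 9, 7, 4, 8, 6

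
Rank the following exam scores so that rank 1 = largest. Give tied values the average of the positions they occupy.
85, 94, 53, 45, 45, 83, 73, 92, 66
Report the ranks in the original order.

Sorted (descending): 94, 92, 85, 83, 73, 66, 53, 45, 45
The 2 values of 45 occupy positions 8–9 → average rank (8+9)/2 = 8.5.

3, 1, 7, 8.5, 8.5, 4, 5, 2, 6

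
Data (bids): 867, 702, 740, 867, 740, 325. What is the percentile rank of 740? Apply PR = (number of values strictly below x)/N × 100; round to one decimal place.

33.3

N = 6.
Strictly below 740: 2. Equal to 740: 2.
PR = 2/6 × 100 = 33.3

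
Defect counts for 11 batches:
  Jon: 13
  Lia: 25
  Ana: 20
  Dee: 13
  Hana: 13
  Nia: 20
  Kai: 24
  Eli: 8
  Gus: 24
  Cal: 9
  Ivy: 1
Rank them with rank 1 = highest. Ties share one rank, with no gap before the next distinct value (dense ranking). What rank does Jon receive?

4

Sorted (descending): 25, 24, 24, 20, 20, 13, 13, 13, 9, 8, 1
The 2 values of 24 share dense rank 2.
The 2 values of 20 share dense rank 3.
The 3 values of 13 share dense rank 4.
Remaining distinct values take the next consecutive integers.
Jon has value 13 → rank 4.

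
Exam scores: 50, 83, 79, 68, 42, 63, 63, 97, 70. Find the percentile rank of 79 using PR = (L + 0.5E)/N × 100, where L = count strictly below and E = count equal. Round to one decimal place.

72.2

N = 9.
Strictly below 79: 6. Equal to 79: 1.
PR = (6 + 0.5·1)/9 × 100 = 72.2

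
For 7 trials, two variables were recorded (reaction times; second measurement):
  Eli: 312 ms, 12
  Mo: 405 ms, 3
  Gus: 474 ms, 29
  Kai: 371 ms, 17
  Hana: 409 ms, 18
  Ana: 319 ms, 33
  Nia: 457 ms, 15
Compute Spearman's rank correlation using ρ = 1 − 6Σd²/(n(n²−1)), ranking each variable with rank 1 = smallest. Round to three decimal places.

0.179

Ranks of variable 1: 1, 4, 7, 3, 5, 2, 6
Ranks of variable 2: 2, 1, 6, 4, 5, 7, 3
d = r₁ − r₂: -1, 3, 1, -1, 0, -5, 3
d²: 1, 9, 1, 1, 0, 25, 9; Σd² = 46
ρ = 1 − 6·46/(7·48) = 1 − 276/336 = 0.179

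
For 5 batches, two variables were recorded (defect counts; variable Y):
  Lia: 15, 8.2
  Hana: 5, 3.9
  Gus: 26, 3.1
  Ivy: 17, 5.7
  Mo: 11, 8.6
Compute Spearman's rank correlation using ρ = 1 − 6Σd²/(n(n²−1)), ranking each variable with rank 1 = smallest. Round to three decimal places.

Ranks of variable 1: 3, 1, 5, 4, 2
Ranks of variable 2: 4, 2, 1, 3, 5
d = r₁ − r₂: -1, -1, 4, 1, -3
d²: 1, 1, 16, 1, 9; Σd² = 28
ρ = 1 − 6·28/(5·24) = 1 − 168/120 = -0.400

-0.400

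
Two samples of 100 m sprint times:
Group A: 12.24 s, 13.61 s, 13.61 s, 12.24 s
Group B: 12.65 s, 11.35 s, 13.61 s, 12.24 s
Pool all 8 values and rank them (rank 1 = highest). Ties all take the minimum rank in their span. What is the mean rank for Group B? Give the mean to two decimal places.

4.50

Sorted (descending): 13.61, 13.61, 13.61, 12.65, 12.24, 12.24, 12.24, 11.35
The 3 values of 13.61 occupy positions 1–3 → each gets rank 1.
The 3 values of 12.24 occupy positions 5–7 → each gets rank 5.
Group B values → pooled ranks: 12.65→4, 11.35→8, 13.61→1, 12.24→5
Mean rank = (4 + 8 + 1 + 5) / 4 = 4.50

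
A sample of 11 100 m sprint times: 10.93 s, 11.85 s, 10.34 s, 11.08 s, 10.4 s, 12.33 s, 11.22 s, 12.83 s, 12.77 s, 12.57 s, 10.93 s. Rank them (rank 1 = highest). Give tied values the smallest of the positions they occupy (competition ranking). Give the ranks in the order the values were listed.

8, 5, 11, 7, 10, 4, 6, 1, 2, 3, 8

Sorted (descending): 12.83, 12.77, 12.57, 12.33, 11.85, 11.22, 11.08, 10.93, 10.93, 10.4, 10.34
The 2 values of 10.93 occupy positions 8–9 → each gets rank 8.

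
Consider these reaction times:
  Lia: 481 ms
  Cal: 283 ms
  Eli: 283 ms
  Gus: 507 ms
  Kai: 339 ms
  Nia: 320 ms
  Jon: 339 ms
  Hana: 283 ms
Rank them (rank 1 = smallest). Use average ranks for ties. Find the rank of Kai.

5.5

Sorted (ascending): 283, 283, 283, 320, 339, 339, 481, 507
The 3 values of 283 occupy positions 1–3 → average rank 2.
The 2 values of 339 occupy positions 5–6 → average rank (5+6)/2 = 5.5.
Kai has value 339 ms → rank 5.5.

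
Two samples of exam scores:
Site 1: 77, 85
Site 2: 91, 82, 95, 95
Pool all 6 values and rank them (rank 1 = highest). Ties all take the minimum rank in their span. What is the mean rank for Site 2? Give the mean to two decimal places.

Sorted (descending): 95, 95, 91, 85, 82, 77
The 2 values of 95 occupy positions 1–2 → each gets rank 1.
Site 2 values → pooled ranks: 91→3, 82→5, 95→1, 95→1
Mean rank = (3 + 5 + 1 + 1) / 4 = 2.50

2.50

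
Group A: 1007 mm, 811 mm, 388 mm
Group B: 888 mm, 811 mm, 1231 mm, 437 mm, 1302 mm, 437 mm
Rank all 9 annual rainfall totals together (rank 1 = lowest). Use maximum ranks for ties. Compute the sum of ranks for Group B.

34

Sorted (ascending): 388, 437, 437, 811, 811, 888, 1007, 1231, 1302
The 2 values of 437 occupy positions 2–3 → each gets rank 3.
The 2 values of 811 occupy positions 4–5 → each gets rank 5.
Group B values → pooled ranks: 888→6, 811→5, 1231→8, 437→3, 1302→9, 437→3
Rank sum = 6 + 5 + 8 + 3 + 9 + 3 = 34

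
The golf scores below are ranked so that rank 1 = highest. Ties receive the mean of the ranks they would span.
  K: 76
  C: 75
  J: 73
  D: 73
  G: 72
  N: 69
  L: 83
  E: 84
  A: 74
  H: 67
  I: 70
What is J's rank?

6.5

Sorted (descending): 84, 83, 76, 75, 74, 73, 73, 72, 70, 69, 67
The 2 values of 73 occupy positions 6–7 → average rank (6+7)/2 = 6.5.
J has value 73 → rank 6.5.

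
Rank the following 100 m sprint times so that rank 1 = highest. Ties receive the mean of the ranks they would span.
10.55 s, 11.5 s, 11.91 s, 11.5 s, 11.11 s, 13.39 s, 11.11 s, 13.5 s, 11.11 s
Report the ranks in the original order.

Sorted (descending): 13.5, 13.39, 11.91, 11.5, 11.5, 11.11, 11.11, 11.11, 10.55
The 2 values of 11.5 occupy positions 4–5 → average rank (4+5)/2 = 4.5.
The 3 values of 11.11 occupy positions 6–8 → average rank 7.

9, 4.5, 3, 4.5, 7, 2, 7, 1, 7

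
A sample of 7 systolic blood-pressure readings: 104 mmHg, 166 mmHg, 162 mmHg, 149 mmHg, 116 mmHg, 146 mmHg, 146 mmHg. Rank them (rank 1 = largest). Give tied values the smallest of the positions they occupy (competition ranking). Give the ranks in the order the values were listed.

Sorted (descending): 166, 162, 149, 146, 146, 116, 104
The 2 values of 146 occupy positions 4–5 → each gets rank 4.

7, 1, 2, 3, 6, 4, 4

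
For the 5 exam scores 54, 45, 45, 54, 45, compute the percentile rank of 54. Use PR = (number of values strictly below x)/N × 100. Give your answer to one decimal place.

60.0

N = 5.
Strictly below 54: 3. Equal to 54: 2.
PR = 3/5 × 100 = 60.0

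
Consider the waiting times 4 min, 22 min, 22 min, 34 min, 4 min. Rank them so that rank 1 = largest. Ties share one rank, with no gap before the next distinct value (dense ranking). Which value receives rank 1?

34

Sorted (descending): 34, 22, 22, 4, 4
The 2 values of 22 share dense rank 2.
The 2 values of 4 share dense rank 3.
Remaining distinct values take the next consecutive integers.
Rank 1 → value 34.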